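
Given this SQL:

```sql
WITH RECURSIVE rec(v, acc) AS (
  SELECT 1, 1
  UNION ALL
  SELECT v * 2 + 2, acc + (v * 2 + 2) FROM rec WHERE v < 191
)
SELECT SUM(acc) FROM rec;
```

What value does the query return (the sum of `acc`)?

1434

Base: v=1, acc=1.
Iteration 1: 1 < 191 holds -> v = 1 * 2 + 2 = 4, acc = 1 + 4 = 5.
Iteration 2: 4 < 191 holds -> v = 4 * 2 + 2 = 10, acc = 5 + 10 = 15.
Iteration 3: 10 < 191 holds -> v = 10 * 2 + 2 = 22, acc = 15 + 22 = 37.
Iteration 4: 22 < 191 holds -> v = 22 * 2 + 2 = 46, acc = 37 + 46 = 83.
Iteration 5: 46 < 191 holds -> v = 46 * 2 + 2 = 94, acc = 83 + 94 = 177.
Iteration 6: 94 < 191 holds -> v = 94 * 2 + 2 = 190, acc = 177 + 190 = 367.
Iteration 7: 190 < 191 holds -> v = 190 * 2 + 2 = 382, acc = 367 + 382 = 749.
Iteration 8: 382 < 191 fails; recursion stops.
SUM(acc) = 1 + 5 + 15 + 37 + 83 + 177 + 367 + 749 = 1434.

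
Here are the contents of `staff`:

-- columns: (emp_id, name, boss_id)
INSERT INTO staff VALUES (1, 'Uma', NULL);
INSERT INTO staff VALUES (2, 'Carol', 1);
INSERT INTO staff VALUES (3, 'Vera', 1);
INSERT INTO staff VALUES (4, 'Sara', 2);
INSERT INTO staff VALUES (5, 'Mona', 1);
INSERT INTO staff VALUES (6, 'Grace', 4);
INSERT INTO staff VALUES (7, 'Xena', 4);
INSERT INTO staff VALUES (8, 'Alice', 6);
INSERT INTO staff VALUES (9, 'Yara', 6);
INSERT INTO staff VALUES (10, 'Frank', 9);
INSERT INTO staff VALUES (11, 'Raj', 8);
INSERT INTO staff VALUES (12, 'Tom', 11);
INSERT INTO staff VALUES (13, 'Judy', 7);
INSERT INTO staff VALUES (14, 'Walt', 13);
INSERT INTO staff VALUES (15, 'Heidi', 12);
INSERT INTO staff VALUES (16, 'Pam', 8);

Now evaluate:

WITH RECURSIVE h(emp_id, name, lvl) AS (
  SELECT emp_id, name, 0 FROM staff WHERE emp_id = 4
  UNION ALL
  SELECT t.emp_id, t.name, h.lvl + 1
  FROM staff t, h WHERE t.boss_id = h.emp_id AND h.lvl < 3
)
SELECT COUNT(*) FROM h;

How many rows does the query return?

Base: emp_id=4 (Sara) at lvl 0.
Iteration 1: rows with boss_id in {4} -> Grace (id 6, lvl 1), Xena (id 7, lvl 1).
Iteration 2: rows with boss_id in {6,7} -> Alice (id 8, lvl 2), Yara (id 9, lvl 2), Judy (id 13, lvl 2).
Iteration 3: rows with boss_id in {8,9,13} -> Frank (id 10, lvl 3), Raj (id 11, lvl 3), Walt (id 14, lvl 3), Pam (id 16, lvl 3).
Iteration 4: lvl < 3 fails for all current rows; recursion stops.
Total rows emitted: 10.

10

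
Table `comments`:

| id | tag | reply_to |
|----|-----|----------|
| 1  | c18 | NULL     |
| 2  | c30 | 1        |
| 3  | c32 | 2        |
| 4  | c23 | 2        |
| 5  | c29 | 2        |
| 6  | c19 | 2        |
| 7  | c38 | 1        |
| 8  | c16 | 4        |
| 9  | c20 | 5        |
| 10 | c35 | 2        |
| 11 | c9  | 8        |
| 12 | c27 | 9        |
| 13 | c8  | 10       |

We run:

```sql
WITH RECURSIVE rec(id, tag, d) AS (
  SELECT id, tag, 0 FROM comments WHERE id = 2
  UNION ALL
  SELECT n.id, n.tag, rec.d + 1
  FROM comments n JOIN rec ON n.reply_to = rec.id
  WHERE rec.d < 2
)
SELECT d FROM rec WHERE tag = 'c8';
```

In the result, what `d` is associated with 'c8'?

2

Base: id=2 (c30) at d 0.
Iteration 1: rows with reply_to in {2} -> c32 (id 3, d 1), c23 (id 4, d 1), c29 (id 5, d 1), c19 (id 6, d 1), c35 (id 10, d 1).
Iteration 2: rows with reply_to in {3,4,5,6,10} -> c16 (id 8, d 2), c20 (id 9, d 2), c8 (id 13, d 2).
Iteration 3: d < 2 fails for all current rows; recursion stops.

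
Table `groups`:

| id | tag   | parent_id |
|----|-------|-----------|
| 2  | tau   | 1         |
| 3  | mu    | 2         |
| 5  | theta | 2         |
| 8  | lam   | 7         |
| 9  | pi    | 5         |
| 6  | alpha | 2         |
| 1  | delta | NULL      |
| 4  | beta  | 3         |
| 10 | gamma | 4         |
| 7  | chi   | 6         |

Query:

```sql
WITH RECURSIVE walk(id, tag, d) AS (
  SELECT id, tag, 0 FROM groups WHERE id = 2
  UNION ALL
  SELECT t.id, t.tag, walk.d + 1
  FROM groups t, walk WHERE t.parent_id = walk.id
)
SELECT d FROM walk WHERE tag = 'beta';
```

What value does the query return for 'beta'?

2

Base: id=2 (tau) at d 0.
Iteration 1: rows with parent_id in {2} -> mu (id 3, d 1), theta (id 5, d 1), alpha (id 6, d 1).
Iteration 2: rows with parent_id in {3,5,6} -> beta (id 4, d 2), chi (id 7, d 2), pi (id 9, d 2).
Iteration 3: rows with parent_id in {4,7,9} -> lam (id 8, d 3), gamma (id 10, d 3).
Iteration 4: no rows with parent_id in {8,10}; recursion stops.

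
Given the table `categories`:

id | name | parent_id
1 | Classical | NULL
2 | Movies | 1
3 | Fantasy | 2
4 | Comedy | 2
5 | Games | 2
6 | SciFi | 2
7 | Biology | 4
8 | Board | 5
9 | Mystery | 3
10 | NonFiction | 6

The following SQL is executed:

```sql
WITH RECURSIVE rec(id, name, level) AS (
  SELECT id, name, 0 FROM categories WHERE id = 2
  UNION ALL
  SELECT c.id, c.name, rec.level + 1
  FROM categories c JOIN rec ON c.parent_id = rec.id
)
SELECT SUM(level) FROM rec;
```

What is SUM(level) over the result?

12

Base: id=2 (Movies) at level 0.
Iteration 1: rows with parent_id in {2} -> Fantasy (id 3, level 1), Comedy (id 4, level 1), Games (id 5, level 1), SciFi (id 6, level 1).
Iteration 2: rows with parent_id in {3,4,5,6} -> Biology (id 7, level 2), Board (id 8, level 2), Mystery (id 9, level 2), NonFiction (id 10, level 2).
Iteration 3: no rows with parent_id in {7,8,9,10}; recursion stops.
SUM(level) = 0 + 1 + 1 + 1 + 1 + 2 + 2 + 2 + 2 = 12.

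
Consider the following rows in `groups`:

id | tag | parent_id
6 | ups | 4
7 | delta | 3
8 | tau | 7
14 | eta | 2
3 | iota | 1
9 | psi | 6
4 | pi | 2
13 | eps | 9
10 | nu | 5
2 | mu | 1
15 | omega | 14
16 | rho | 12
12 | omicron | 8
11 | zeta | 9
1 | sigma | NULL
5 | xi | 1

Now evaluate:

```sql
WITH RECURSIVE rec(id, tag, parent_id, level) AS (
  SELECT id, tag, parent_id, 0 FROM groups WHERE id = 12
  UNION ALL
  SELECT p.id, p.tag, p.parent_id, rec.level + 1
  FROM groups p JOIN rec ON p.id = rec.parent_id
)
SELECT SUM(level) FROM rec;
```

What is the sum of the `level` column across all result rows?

Base: id=12 (omicron), parent_id=8, level 0.
Iteration 1: join on id=8 -> tau (id 8, parent_id=7, level 1).
Iteration 2: join on id=7 -> delta (id 7, parent_id=3, level 2).
Iteration 3: join on id=3 -> iota (id 3, parent_id=1, level 3).
Iteration 4: join on id=1 -> sigma (id 1, parent_id=NULL, level 4).
Iteration 5: parent_id is NULL; no match; recursion stops.
SUM(level) = 0 + 1 + 2 + 3 + 4 = 10.

10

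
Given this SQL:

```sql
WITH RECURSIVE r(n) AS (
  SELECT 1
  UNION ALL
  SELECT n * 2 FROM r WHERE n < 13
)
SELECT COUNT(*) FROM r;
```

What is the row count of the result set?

5

Base: n=1.
Iteration 1: 1 < 13 holds -> n = 1 * 2 = 2.
Iteration 2: 2 < 13 holds -> n = 2 * 2 = 4.
Iteration 3: 4 < 13 holds -> n = 4 * 2 = 8.
Iteration 4: 8 < 13 holds -> n = 8 * 2 = 16.
Iteration 5: 16 < 13 fails; recursion stops.
Total rows emitted: 5.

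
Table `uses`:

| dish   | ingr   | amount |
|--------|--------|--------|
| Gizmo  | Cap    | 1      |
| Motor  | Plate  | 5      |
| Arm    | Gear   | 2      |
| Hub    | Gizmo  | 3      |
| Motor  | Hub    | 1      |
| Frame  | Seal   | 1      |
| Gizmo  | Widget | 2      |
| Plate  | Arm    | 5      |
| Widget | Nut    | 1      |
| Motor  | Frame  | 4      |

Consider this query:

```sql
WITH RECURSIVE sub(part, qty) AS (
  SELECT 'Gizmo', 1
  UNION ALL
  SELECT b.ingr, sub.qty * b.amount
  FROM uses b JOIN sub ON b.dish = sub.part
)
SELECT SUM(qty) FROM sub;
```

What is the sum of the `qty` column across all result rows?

Base: (Gizmo, qty=1).
Iteration 1: components of {Gizmo} -> Cap = 1*1 = 1, Widget = 1*2 = 2.
Iteration 2: components of {Cap,Widget} -> Nut = 2*1 = 2.
Iteration 3: no further components; recursion stops.
SUM(qty) = 1 + 2 + 1 + 2 = 6.

6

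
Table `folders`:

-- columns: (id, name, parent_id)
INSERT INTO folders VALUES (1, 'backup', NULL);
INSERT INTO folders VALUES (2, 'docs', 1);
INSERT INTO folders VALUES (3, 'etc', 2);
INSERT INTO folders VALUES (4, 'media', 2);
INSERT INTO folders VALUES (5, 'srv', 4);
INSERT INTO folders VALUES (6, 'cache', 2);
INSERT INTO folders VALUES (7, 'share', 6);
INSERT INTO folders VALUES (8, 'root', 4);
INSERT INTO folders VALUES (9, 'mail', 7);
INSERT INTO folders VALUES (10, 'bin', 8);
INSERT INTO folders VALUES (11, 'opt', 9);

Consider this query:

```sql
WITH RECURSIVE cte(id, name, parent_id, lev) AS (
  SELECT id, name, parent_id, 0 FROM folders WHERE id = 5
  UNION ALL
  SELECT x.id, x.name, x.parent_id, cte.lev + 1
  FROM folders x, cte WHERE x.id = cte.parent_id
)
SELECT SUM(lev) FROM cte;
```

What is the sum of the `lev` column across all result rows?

Base: id=5 (srv), parent_id=4, lev 0.
Iteration 1: join on id=4 -> media (id 4, parent_id=2, lev 1).
Iteration 2: join on id=2 -> docs (id 2, parent_id=1, lev 2).
Iteration 3: join on id=1 -> backup (id 1, parent_id=NULL, lev 3).
Iteration 4: parent_id is NULL; no match; recursion stops.
SUM(lev) = 0 + 1 + 2 + 3 = 6.

6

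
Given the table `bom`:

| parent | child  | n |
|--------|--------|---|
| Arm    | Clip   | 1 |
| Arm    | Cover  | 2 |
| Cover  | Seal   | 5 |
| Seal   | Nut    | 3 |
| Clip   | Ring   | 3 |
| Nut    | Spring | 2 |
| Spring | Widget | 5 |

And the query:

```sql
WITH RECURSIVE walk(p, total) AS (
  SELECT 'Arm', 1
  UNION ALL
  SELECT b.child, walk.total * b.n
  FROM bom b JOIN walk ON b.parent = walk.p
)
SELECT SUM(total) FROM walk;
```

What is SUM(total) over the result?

Base: (Arm, total=1).
Iteration 1: components of {Arm} -> Clip = 1*1 = 1, Cover = 1*2 = 2.
Iteration 2: components of {Clip,Cover} -> Ring = 1*3 = 3, Seal = 2*5 = 10.
Iteration 3: components of {Ring,Seal} -> Nut = 10*3 = 30.
Iteration 4: components of {Nut} -> Spring = 30*2 = 60.
Iteration 5: components of {Spring} -> Widget = 60*5 = 300.
Iteration 6: no further components; recursion stops.
SUM(total) = 1 + 1 + 2 + 3 + 10 + 30 + 60 + 300 = 407.

407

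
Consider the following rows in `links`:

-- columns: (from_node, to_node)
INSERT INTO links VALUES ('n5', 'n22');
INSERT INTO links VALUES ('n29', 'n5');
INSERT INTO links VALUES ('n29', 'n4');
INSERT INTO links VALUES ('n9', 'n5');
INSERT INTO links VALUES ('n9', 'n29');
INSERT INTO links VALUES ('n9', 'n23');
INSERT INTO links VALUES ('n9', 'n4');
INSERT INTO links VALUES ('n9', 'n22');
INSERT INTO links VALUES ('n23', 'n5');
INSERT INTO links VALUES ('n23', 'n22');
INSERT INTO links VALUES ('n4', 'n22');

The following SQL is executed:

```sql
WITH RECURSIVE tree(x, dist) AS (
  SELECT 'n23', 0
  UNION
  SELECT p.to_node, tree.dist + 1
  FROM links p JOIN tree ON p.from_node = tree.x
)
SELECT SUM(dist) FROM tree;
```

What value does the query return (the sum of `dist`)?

Base: (n23, dist=0).
Iteration 1: edges from {n23} -> (n22, dist=1), (n5, dist=1).
Iteration 2: edges from {n22,n5} -> (n22, dist=2).
Iteration 3: no outgoing edges from {n22}; recursion stops.
SUM(dist) = 0 + 1 + 1 + 2 = 4.

4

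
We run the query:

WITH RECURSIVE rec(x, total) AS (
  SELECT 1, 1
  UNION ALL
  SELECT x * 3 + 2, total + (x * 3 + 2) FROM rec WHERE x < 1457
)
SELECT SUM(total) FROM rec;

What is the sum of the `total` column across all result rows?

3244

Base: x=1, total=1.
Iteration 1: 1 < 1457 holds -> x = 1 * 3 + 2 = 5, total = 1 + 5 = 6.
Iteration 2: 5 < 1457 holds -> x = 5 * 3 + 2 = 17, total = 6 + 17 = 23.
Iteration 3: 17 < 1457 holds -> x = 17 * 3 + 2 = 53, total = 23 + 53 = 76.
Iteration 4: 53 < 1457 holds -> x = 53 * 3 + 2 = 161, total = 76 + 161 = 237.
Iteration 5: 161 < 1457 holds -> x = 161 * 3 + 2 = 485, total = 237 + 485 = 722.
Iteration 6: 485 < 1457 holds -> x = 485 * 3 + 2 = 1457, total = 722 + 1457 = 2179.
Iteration 7: 1457 < 1457 fails; recursion stops.
SUM(total) = 1 + 6 + 23 + 76 + 237 + 722 + 2179 = 3244.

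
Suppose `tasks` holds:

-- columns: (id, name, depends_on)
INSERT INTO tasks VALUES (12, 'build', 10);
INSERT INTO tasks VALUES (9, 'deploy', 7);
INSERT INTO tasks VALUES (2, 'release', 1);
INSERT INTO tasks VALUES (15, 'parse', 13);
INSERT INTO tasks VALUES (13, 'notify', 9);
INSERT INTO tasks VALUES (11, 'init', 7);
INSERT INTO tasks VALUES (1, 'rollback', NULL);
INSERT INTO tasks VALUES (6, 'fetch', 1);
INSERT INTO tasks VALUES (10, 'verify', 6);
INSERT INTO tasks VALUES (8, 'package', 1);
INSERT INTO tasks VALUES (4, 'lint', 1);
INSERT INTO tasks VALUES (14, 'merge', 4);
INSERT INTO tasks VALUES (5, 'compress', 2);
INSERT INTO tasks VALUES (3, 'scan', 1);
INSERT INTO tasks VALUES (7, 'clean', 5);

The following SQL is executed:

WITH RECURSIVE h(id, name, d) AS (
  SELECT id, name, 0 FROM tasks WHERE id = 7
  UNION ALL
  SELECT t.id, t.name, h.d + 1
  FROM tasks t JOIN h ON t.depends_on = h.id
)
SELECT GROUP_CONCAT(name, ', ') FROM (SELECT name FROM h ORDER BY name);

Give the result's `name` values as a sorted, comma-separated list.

Base: id=7 (clean) at d 0.
Iteration 1: rows with depends_on in {7} -> deploy (id 9, d 1), init (id 11, d 1).
Iteration 2: rows with depends_on in {9,11} -> notify (id 13, d 2).
Iteration 3: rows with depends_on in {13} -> parse (id 15, d 3).
Iteration 4: no rows with depends_on in {15}; recursion stops.

clean, deploy, init, notify, parse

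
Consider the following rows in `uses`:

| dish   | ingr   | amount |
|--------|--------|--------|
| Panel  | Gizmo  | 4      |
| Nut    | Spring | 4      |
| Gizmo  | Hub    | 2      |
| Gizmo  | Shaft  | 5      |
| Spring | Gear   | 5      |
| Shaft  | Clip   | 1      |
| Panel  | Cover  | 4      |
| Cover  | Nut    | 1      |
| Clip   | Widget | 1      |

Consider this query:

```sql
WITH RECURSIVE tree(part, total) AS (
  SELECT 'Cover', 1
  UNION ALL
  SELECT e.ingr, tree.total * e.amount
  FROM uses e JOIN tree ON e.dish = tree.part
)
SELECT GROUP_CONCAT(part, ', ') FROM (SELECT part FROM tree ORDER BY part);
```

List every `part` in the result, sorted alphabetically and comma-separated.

Base: (Cover, total=1).
Iteration 1: components of {Cover} -> Nut = 1*1 = 1.
Iteration 2: components of {Nut} -> Spring = 1*4 = 4.
Iteration 3: components of {Spring} -> Gear = 4*5 = 20.
Iteration 4: no further components; recursion stops.

Cover, Gear, Nut, Spring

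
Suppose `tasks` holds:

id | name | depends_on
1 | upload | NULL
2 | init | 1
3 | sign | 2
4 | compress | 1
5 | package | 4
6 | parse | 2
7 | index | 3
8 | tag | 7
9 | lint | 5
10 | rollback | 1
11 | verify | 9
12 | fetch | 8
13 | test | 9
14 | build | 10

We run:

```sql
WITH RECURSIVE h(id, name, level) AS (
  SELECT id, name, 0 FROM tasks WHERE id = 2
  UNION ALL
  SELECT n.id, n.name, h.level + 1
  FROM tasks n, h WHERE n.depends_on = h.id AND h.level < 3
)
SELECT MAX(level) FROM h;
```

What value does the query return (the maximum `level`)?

Base: id=2 (init) at level 0.
Iteration 1: rows with depends_on in {2} -> sign (id 3, level 1), parse (id 6, level 1).
Iteration 2: rows with depends_on in {3,6} -> index (id 7, level 2).
Iteration 3: rows with depends_on in {7} -> tag (id 8, level 3).
Iteration 4: level < 3 fails for all current rows; recursion stops.
level values: 0, 1, 1, 2, 3; the maximum is 3.

3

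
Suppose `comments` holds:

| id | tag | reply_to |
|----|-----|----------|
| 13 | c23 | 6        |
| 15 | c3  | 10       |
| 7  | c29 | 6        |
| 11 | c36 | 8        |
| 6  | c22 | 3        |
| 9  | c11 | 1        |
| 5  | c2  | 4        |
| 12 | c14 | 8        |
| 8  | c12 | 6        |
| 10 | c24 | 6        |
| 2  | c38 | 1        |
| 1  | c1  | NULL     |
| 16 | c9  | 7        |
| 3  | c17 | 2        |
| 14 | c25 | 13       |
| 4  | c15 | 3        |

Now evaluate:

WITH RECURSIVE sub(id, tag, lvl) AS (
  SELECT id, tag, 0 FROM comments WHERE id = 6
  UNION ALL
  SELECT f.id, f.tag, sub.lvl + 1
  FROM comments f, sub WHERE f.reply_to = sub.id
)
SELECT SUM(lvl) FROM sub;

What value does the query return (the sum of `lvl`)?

Base: id=6 (c22) at lvl 0.
Iteration 1: rows with reply_to in {6} -> c29 (id 7, lvl 1), c12 (id 8, lvl 1), c24 (id 10, lvl 1), c23 (id 13, lvl 1).
Iteration 2: rows with reply_to in {7,8,10,13} -> c36 (id 11, lvl 2), c14 (id 12, lvl 2), c25 (id 14, lvl 2), c3 (id 15, lvl 2), c9 (id 16, lvl 2).
Iteration 3: no rows with reply_to in {11,12,14,15,16}; recursion stops.
SUM(lvl) = 0 + 1 + 1 + 1 + 1 + 2 + 2 + 2 + 2 + 2 = 14.

14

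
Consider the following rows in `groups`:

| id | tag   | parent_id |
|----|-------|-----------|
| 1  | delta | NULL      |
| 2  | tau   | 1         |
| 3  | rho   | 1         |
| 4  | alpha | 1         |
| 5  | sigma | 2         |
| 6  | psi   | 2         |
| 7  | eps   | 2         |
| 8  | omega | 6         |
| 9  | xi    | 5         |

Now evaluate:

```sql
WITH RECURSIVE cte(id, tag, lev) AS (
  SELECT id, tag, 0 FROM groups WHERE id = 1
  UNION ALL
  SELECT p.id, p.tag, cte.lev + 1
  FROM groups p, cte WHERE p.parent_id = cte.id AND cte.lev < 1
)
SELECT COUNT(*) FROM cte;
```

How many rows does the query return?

Base: id=1 (delta) at lev 0.
Iteration 1: rows with parent_id in {1} -> tau (id 2, lev 1), rho (id 3, lev 1), alpha (id 4, lev 1).
Iteration 2: lev < 1 fails for all current rows; recursion stops.
Total rows emitted: 4.

4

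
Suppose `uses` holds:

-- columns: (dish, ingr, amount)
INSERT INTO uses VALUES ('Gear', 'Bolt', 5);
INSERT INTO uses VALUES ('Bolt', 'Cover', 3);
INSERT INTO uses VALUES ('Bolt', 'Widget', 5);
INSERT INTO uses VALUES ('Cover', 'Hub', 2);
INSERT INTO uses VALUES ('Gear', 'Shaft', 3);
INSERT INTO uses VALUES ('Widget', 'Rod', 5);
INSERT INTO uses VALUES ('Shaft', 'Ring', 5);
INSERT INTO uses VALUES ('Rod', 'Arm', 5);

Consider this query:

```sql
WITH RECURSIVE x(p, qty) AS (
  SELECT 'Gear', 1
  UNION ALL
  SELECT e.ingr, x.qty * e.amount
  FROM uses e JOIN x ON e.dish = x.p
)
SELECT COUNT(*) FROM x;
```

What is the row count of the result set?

9

Base: (Gear, qty=1).
Iteration 1: components of {Gear} -> Bolt = 1*5 = 5, Shaft = 1*3 = 3.
Iteration 2: components of {Bolt,Shaft} -> Cover = 5*3 = 15, Ring = 3*5 = 15, Widget = 5*5 = 25.
Iteration 3: components of {Cover,Ring,Widget} -> Hub = 15*2 = 30, Rod = 25*5 = 125.
Iteration 4: components of {Hub,Rod} -> Arm = 125*5 = 625.
Iteration 5: no further components; recursion stops.
Total rows emitted: 9.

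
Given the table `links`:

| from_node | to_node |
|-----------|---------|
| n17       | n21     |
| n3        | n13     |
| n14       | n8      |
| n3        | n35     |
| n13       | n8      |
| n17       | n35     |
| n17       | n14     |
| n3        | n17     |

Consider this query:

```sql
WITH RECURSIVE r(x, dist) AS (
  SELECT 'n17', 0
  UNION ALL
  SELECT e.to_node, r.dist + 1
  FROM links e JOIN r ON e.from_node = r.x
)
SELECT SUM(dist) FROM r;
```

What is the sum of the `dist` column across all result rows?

5

Base: (n17, dist=0).
Iteration 1: edges from {n17} -> (n14, dist=1), (n21, dist=1), (n35, dist=1).
Iteration 2: edges from {n14,n21,n35} -> (n8, dist=2).
Iteration 3: no outgoing edges from {n8}; recursion stops.
SUM(dist) = 0 + 1 + 1 + 1 + 2 = 5.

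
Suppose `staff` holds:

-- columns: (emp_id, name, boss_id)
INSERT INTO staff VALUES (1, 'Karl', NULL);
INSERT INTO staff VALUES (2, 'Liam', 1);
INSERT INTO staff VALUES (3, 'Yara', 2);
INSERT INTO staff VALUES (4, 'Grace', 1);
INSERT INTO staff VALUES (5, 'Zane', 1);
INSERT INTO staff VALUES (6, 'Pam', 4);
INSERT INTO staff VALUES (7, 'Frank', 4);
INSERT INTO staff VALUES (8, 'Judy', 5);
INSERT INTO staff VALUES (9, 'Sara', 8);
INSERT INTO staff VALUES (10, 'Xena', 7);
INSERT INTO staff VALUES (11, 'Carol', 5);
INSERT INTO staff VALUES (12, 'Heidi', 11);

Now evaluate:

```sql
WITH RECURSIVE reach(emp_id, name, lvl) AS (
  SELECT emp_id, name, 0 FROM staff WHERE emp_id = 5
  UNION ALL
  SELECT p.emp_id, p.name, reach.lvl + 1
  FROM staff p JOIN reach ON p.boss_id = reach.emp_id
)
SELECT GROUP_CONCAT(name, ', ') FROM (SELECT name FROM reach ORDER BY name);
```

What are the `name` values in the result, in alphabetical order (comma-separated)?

Base: emp_id=5 (Zane) at lvl 0.
Iteration 1: rows with boss_id in {5} -> Judy (id 8, lvl 1), Carol (id 11, lvl 1).
Iteration 2: rows with boss_id in {8,11} -> Sara (id 9, lvl 2), Heidi (id 12, lvl 2).
Iteration 3: no rows with boss_id in {9,12}; recursion stops.

Carol, Heidi, Judy, Sara, Zane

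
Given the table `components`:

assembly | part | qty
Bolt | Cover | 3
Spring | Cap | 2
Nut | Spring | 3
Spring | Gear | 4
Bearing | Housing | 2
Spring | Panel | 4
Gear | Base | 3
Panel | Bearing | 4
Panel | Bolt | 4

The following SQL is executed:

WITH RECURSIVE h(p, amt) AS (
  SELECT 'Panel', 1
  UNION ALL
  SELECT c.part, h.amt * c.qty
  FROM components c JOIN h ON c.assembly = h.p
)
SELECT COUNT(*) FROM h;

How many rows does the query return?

Base: (Panel, amt=1).
Iteration 1: components of {Panel} -> Bearing = 1*4 = 4, Bolt = 1*4 = 4.
Iteration 2: components of {Bearing,Bolt} -> Cover = 4*3 = 12, Housing = 4*2 = 8.
Iteration 3: no further components; recursion stops.
Total rows emitted: 5.

5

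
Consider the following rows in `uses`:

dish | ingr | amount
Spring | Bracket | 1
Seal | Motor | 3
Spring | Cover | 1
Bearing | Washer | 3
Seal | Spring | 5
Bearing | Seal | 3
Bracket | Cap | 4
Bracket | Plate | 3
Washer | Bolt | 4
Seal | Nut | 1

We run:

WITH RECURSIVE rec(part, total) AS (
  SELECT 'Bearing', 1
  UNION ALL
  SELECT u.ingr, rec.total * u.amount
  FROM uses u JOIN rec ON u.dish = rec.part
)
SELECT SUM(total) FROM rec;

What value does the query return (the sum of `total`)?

Base: (Bearing, total=1).
Iteration 1: components of {Bearing} -> Seal = 1*3 = 3, Washer = 1*3 = 3.
Iteration 2: components of {Seal,Washer} -> Bolt = 3*4 = 12, Motor = 3*3 = 9, Nut = 3*1 = 3, Spring = 3*5 = 15.
Iteration 3: components of {Bolt,Motor,Nut,Spring} -> Bracket = 15*1 = 15, Cover = 15*1 = 15.
Iteration 4: components of {Bracket,Cover} -> Cap = 15*4 = 60, Plate = 15*3 = 45.
Iteration 5: no further components; recursion stops.
SUM(total) = 1 + 3 + 3 + 12 + 9 + 15 + 3 + 15 + 15 + 60 + 45 = 181.

181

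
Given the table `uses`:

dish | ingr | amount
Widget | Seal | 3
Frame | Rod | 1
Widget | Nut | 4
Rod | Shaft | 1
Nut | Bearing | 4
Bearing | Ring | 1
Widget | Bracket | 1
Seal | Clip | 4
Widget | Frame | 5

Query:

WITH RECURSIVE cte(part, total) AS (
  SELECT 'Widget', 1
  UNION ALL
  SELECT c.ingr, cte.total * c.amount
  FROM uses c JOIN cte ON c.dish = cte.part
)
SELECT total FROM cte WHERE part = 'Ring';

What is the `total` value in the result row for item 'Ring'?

Base: (Widget, total=1).
Iteration 1: components of {Widget} -> Bracket = 1*1 = 1, Frame = 1*5 = 5, Nut = 1*4 = 4, Seal = 1*3 = 3.
Iteration 2: components of {Bracket,Frame,Nut,Seal} -> Bearing = 4*4 = 16, Clip = 3*4 = 12, Rod = 5*1 = 5.
Iteration 3: components of {Bearing,Clip,Rod} -> Ring = 16*1 = 16, Shaft = 5*1 = 5.
Iteration 4: no further components; recursion stops.

16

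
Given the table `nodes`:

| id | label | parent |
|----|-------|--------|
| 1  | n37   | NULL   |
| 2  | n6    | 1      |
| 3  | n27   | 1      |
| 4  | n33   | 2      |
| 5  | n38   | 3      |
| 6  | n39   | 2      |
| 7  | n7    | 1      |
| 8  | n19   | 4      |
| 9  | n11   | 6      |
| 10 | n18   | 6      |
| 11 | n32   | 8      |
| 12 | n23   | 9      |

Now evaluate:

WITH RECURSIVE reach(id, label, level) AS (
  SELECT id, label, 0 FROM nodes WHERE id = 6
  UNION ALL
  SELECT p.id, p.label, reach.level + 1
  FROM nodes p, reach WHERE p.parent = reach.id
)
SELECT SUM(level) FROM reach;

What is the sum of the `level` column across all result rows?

4

Base: id=6 (n39) at level 0.
Iteration 1: rows with parent in {6} -> n11 (id 9, level 1), n18 (id 10, level 1).
Iteration 2: rows with parent in {9,10} -> n23 (id 12, level 2).
Iteration 3: no rows with parent in {12}; recursion stops.
SUM(level) = 0 + 1 + 1 + 2 = 4.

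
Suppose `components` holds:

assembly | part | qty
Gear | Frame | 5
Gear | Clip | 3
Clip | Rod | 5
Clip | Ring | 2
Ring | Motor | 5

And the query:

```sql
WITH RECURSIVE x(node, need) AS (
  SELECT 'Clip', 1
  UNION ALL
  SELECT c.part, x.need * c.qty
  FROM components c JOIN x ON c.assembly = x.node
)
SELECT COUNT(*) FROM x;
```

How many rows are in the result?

4

Base: (Clip, need=1).
Iteration 1: components of {Clip} -> Ring = 1*2 = 2, Rod = 1*5 = 5.
Iteration 2: components of {Ring,Rod} -> Motor = 2*5 = 10.
Iteration 3: no further components; recursion stops.
Total rows emitted: 4.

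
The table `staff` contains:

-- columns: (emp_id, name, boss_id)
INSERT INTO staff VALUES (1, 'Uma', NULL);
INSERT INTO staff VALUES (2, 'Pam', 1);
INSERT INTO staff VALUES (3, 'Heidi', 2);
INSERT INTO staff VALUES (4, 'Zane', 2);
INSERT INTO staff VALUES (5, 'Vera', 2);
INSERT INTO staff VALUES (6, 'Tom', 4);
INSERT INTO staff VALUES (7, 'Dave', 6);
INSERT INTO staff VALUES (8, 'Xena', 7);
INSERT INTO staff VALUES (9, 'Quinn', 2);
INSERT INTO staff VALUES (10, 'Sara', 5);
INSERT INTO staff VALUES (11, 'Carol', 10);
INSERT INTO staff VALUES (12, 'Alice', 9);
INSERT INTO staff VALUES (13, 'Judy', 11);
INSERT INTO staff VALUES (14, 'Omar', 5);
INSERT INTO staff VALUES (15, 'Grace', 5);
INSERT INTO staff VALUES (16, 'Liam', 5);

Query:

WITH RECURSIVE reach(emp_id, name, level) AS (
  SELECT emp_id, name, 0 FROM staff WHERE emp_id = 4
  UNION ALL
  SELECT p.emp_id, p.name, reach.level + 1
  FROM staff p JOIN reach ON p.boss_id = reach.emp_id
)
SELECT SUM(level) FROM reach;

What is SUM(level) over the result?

Base: emp_id=4 (Zane) at level 0.
Iteration 1: rows with boss_id in {4} -> Tom (id 6, level 1).
Iteration 2: rows with boss_id in {6} -> Dave (id 7, level 2).
Iteration 3: rows with boss_id in {7} -> Xena (id 8, level 3).
Iteration 4: no rows with boss_id in {8}; recursion stops.
SUM(level) = 0 + 1 + 2 + 3 = 6.

6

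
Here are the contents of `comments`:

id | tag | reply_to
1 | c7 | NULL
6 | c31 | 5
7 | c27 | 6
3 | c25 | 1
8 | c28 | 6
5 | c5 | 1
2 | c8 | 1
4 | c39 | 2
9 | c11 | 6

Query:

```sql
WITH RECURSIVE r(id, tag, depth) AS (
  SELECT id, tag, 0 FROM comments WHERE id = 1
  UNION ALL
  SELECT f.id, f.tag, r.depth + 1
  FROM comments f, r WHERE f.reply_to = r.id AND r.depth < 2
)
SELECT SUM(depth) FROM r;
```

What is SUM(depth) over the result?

Base: id=1 (c7) at depth 0.
Iteration 1: rows with reply_to in {1} -> c8 (id 2, depth 1), c25 (id 3, depth 1), c5 (id 5, depth 1).
Iteration 2: rows with reply_to in {2,3,5} -> c39 (id 4, depth 2), c31 (id 6, depth 2).
Iteration 3: depth < 2 fails for all current rows; recursion stops.
SUM(depth) = 0 + 1 + 1 + 1 + 2 + 2 = 7.

7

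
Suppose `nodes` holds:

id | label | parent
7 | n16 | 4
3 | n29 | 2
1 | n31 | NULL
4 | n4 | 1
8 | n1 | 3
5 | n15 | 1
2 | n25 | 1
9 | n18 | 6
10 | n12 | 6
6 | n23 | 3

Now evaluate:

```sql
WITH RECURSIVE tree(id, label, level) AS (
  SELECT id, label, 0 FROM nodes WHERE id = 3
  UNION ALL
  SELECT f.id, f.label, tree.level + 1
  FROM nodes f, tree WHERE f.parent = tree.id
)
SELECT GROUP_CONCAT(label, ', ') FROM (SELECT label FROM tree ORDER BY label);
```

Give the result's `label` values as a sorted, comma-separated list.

Base: id=3 (n29) at level 0.
Iteration 1: rows with parent in {3} -> n23 (id 6, level 1), n1 (id 8, level 1).
Iteration 2: rows with parent in {6,8} -> n18 (id 9, level 2), n12 (id 10, level 2).
Iteration 3: no rows with parent in {9,10}; recursion stops.

n1, n12, n18, n23, n29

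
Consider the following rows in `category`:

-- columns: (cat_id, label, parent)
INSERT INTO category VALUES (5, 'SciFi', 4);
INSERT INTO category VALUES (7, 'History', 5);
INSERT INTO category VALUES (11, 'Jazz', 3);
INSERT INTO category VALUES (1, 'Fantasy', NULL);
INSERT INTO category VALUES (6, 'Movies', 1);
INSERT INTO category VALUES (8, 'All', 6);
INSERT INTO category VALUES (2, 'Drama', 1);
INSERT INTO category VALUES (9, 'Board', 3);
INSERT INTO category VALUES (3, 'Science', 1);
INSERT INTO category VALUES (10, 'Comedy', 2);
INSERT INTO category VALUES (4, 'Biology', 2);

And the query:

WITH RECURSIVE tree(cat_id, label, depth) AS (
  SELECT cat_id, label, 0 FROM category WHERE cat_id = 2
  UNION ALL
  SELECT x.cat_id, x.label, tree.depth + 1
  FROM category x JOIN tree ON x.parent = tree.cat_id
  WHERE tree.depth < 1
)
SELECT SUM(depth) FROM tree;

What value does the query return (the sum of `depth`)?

Base: cat_id=2 (Drama) at depth 0.
Iteration 1: rows with parent in {2} -> Biology (id 4, depth 1), Comedy (id 10, depth 1).
Iteration 2: depth < 1 fails for all current rows; recursion stops.
SUM(depth) = 0 + 1 + 1 = 2.

2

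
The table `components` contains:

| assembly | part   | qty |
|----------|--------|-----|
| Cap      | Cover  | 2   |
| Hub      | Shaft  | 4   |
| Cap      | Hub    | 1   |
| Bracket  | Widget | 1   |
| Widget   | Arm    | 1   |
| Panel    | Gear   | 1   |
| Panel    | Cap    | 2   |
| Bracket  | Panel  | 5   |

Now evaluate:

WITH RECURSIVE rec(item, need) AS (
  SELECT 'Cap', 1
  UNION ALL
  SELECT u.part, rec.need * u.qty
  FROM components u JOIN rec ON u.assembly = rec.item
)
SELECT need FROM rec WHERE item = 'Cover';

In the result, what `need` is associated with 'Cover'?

Base: (Cap, need=1).
Iteration 1: components of {Cap} -> Cover = 1*2 = 2, Hub = 1*1 = 1.
Iteration 2: components of {Cover,Hub} -> Shaft = 1*4 = 4.
Iteration 3: no further components; recursion stops.

2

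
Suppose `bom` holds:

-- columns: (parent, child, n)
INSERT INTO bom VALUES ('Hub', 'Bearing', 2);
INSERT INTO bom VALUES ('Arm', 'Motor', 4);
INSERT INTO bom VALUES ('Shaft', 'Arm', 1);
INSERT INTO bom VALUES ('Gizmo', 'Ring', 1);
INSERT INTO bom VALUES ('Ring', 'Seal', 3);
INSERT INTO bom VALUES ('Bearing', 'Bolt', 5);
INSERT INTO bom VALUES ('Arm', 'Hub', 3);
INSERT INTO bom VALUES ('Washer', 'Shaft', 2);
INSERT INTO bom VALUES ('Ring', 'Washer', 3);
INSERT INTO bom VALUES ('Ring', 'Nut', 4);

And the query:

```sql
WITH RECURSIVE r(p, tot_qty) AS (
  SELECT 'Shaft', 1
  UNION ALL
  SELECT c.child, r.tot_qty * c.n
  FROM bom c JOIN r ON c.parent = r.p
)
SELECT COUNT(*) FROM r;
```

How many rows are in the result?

Base: (Shaft, tot_qty=1).
Iteration 1: components of {Shaft} -> Arm = 1*1 = 1.
Iteration 2: components of {Arm} -> Hub = 1*3 = 3, Motor = 1*4 = 4.
Iteration 3: components of {Hub,Motor} -> Bearing = 3*2 = 6.
Iteration 4: components of {Bearing} -> Bolt = 6*5 = 30.
Iteration 5: no further components; recursion stops.
Total rows emitted: 6.

6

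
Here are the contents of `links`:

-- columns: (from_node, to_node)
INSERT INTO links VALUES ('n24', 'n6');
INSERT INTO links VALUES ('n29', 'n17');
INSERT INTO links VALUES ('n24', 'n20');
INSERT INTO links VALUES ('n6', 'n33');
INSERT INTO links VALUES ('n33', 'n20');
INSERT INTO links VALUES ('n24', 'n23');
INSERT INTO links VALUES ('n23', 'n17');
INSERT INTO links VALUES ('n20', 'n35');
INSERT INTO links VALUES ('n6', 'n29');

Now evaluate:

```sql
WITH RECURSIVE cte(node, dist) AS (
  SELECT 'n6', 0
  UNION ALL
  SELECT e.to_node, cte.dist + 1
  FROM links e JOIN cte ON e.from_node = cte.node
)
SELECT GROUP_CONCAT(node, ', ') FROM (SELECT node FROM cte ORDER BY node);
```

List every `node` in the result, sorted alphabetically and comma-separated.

n17, n20, n29, n33, n35, n6

Base: (n6, dist=0).
Iteration 1: edges from {n6} -> (n29, dist=1), (n33, dist=1).
Iteration 2: edges from {n29,n33} -> (n17, dist=2), (n20, dist=2).
Iteration 3: edges from {n17,n20} -> (n35, dist=3).
Iteration 4: no outgoing edges from {n35}; recursion stops.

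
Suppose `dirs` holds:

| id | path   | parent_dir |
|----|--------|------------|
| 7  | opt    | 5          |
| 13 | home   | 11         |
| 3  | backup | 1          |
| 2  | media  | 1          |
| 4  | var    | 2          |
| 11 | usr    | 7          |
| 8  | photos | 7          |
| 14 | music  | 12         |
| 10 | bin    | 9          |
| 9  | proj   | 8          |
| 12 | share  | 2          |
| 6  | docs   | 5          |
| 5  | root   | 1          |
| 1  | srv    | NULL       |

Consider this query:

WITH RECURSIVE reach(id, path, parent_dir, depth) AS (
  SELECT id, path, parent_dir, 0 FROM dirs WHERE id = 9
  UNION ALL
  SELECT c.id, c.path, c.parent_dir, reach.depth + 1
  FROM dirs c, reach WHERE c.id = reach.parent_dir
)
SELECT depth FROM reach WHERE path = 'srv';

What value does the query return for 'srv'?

4

Base: id=9 (proj), parent_dir=8, depth 0.
Iteration 1: join on id=8 -> photos (id 8, parent_dir=7, depth 1).
Iteration 2: join on id=7 -> opt (id 7, parent_dir=5, depth 2).
Iteration 3: join on id=5 -> root (id 5, parent_dir=1, depth 3).
Iteration 4: join on id=1 -> srv (id 1, parent_dir=NULL, depth 4).
Iteration 5: parent_dir is NULL; no match; recursion stops.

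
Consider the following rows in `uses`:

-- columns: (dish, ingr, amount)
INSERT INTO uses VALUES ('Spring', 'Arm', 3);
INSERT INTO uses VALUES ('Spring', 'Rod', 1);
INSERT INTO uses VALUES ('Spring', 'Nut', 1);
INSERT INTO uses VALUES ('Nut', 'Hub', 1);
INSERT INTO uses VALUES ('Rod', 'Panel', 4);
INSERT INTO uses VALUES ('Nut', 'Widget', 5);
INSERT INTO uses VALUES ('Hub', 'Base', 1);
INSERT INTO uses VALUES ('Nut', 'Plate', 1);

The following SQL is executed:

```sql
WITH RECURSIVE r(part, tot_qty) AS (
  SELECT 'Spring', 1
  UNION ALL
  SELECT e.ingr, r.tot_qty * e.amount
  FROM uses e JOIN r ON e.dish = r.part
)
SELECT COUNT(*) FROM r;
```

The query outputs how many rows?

9

Base: (Spring, tot_qty=1).
Iteration 1: components of {Spring} -> Arm = 1*3 = 3, Nut = 1*1 = 1, Rod = 1*1 = 1.
Iteration 2: components of {Arm,Nut,Rod} -> Hub = 1*1 = 1, Panel = 1*4 = 4, Plate = 1*1 = 1, Widget = 1*5 = 5.
Iteration 3: components of {Hub,Panel,Plate,Widget} -> Base = 1*1 = 1.
Iteration 4: no further components; recursion stops.
Total rows emitted: 9.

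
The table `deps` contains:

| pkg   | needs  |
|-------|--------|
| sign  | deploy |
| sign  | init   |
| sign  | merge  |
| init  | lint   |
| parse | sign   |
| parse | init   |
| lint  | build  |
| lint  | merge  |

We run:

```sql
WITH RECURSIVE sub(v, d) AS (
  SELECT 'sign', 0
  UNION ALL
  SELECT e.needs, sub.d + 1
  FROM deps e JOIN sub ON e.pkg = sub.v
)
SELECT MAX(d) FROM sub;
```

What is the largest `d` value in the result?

Base: (sign, d=0).
Iteration 1: edges from {sign} -> (deploy, d=1), (init, d=1), (merge, d=1).
Iteration 2: edges from {deploy,init,merge} -> (lint, d=2).
Iteration 3: edges from {lint} -> (build, d=3), (merge, d=3).
Iteration 4: no outgoing edges from {build,merge}; recursion stops.
d values: 0, 1, 1, 1, 2, 3, 3; the maximum is 3.

3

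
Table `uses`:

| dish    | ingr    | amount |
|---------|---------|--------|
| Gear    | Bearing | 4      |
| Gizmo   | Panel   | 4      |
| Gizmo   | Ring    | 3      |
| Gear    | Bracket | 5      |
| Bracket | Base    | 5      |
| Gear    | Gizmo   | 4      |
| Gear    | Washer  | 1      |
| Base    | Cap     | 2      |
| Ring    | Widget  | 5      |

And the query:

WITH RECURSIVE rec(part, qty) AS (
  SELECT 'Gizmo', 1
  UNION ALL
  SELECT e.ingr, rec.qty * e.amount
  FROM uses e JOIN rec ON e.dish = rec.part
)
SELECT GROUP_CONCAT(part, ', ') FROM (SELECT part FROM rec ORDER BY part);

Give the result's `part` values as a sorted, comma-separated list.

Base: (Gizmo, qty=1).
Iteration 1: components of {Gizmo} -> Panel = 1*4 = 4, Ring = 1*3 = 3.
Iteration 2: components of {Panel,Ring} -> Widget = 3*5 = 15.
Iteration 3: no further components; recursion stops.

Gizmo, Panel, Ring, Widget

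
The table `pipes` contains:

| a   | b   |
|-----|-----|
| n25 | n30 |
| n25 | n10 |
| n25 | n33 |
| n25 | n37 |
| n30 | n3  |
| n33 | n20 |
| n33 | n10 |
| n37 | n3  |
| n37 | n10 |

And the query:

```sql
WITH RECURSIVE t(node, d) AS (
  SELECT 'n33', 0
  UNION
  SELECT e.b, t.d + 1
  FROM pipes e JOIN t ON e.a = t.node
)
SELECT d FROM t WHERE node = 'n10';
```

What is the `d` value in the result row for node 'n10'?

Base: (n33, d=0).
Iteration 1: edges from {n33} -> (n10, d=1), (n20, d=1).
Iteration 2: no outgoing edges from {n10,n20}; recursion stops.

1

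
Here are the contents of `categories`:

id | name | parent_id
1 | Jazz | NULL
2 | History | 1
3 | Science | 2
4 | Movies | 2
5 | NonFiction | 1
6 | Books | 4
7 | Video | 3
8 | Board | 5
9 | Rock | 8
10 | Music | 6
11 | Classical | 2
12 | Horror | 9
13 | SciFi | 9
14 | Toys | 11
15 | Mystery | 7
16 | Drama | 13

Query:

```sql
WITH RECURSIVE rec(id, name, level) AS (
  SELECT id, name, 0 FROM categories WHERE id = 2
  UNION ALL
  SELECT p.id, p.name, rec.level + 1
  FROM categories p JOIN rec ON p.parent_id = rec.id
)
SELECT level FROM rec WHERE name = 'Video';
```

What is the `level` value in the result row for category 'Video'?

Base: id=2 (History) at level 0.
Iteration 1: rows with parent_id in {2} -> Science (id 3, level 1), Movies (id 4, level 1), Classical (id 11, level 1).
Iteration 2: rows with parent_id in {3,4,11} -> Books (id 6, level 2), Video (id 7, level 2), Toys (id 14, level 2).
Iteration 3: rows with parent_id in {6,7,14} -> Music (id 10, level 3), Mystery (id 15, level 3).
Iteration 4: no rows with parent_id in {10,15}; recursion stops.

2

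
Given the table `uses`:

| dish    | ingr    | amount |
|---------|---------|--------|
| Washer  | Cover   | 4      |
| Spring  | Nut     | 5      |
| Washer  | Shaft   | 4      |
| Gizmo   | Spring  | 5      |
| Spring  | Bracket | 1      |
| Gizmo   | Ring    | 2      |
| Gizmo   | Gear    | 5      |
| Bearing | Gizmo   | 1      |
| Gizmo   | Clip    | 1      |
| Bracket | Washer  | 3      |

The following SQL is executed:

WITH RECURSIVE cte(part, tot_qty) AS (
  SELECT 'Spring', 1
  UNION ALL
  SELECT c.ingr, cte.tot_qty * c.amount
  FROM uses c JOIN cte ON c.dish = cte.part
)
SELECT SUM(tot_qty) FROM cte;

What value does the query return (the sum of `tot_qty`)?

Base: (Spring, tot_qty=1).
Iteration 1: components of {Spring} -> Bracket = 1*1 = 1, Nut = 1*5 = 5.
Iteration 2: components of {Bracket,Nut} -> Washer = 1*3 = 3.
Iteration 3: components of {Washer} -> Cover = 3*4 = 12, Shaft = 3*4 = 12.
Iteration 4: no further components; recursion stops.
SUM(tot_qty) = 1 + 1 + 5 + 3 + 12 + 12 = 34.

34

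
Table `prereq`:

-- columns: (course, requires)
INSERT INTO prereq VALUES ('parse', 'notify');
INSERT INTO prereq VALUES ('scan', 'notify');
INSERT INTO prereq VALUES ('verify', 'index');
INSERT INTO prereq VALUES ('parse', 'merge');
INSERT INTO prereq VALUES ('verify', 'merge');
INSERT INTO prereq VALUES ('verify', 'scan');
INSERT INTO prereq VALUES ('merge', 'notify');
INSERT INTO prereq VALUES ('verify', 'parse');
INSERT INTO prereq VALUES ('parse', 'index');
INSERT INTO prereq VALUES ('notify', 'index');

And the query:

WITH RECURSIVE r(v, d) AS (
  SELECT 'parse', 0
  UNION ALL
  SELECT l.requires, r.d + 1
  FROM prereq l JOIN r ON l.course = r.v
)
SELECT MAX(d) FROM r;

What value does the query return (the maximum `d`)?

Base: (parse, d=0).
Iteration 1: edges from {parse} -> (index, d=1), (merge, d=1), (notify, d=1).
Iteration 2: edges from {index,merge,notify} -> (index, d=2), (notify, d=2).
Iteration 3: edges from {index,notify} -> (index, d=3).
Iteration 4: no outgoing edges from {index}; recursion stops.
d values: 0, 1, 1, 1, 2, 2, 3; the maximum is 3.

3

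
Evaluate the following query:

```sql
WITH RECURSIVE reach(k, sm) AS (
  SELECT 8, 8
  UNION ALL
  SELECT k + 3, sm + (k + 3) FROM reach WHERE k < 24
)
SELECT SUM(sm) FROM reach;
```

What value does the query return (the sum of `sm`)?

Base: k=8, sm=8.
Iteration 1: 8 < 24 holds -> k = 8 + 3 = 11, sm = 8 + 11 = 19.
Iteration 2: 11 < 24 holds -> k = 11 + 3 = 14, sm = 19 + 14 = 33.
Iteration 3: 14 < 24 holds -> k = 14 + 3 = 17, sm = 33 + 17 = 50.
Iteration 4: 17 < 24 holds -> k = 17 + 3 = 20, sm = 50 + 20 = 70.
Iteration 5: 20 < 24 holds -> k = 20 + 3 = 23, sm = 70 + 23 = 93.
Iteration 6: 23 < 24 holds -> k = 23 + 3 = 26, sm = 93 + 26 = 119.
Iteration 7: 26 < 24 fails; recursion stops.
SUM(sm) = 8 + 19 + 33 + 50 + 70 + 93 + 119 = 392.

392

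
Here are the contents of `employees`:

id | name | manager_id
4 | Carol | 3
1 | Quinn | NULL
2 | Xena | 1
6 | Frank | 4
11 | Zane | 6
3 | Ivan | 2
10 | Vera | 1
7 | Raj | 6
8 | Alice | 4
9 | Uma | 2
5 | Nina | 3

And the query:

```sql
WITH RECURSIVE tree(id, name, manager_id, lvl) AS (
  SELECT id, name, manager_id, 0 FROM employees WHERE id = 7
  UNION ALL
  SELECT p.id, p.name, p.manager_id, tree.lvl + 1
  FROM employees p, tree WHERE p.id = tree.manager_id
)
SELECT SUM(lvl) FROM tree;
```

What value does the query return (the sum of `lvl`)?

Base: id=7 (Raj), manager_id=6, lvl 0.
Iteration 1: join on id=6 -> Frank (id 6, manager_id=4, lvl 1).
Iteration 2: join on id=4 -> Carol (id 4, manager_id=3, lvl 2).
Iteration 3: join on id=3 -> Ivan (id 3, manager_id=2, lvl 3).
Iteration 4: join on id=2 -> Xena (id 2, manager_id=1, lvl 4).
Iteration 5: join on id=1 -> Quinn (id 1, manager_id=NULL, lvl 5).
Iteration 6: manager_id is NULL; no match; recursion stops.
SUM(lvl) = 0 + 1 + 2 + 3 + 4 + 5 = 15.

15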